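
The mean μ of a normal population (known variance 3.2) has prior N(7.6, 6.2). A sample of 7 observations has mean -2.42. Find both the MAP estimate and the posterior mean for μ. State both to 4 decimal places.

MAP estimate = -1.7319, posterior mean = -1.7319

Posterior for μ is Normal. Precision-weighted mean: (1/6.2·7.6 + 7/3.2·-2.42) / (1/6.2 + 7/3.2) = -1.7319.
A Normal posterior is symmetric, so mode = mean.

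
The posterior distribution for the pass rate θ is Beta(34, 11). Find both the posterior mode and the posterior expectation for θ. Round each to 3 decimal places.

MAP = 0.767; posterior mean = 0.756

Mode = (34−1)/(34+11−2) = 33/43 = 0.767.
Mean = 34/(34+11) = 34/45 = 0.756.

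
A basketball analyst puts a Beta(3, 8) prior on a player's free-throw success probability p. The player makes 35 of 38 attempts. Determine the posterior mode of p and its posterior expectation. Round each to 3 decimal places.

MAP = 0.787, posterior mean = 0.776

Posterior: Beta(3+35, 8+3) = Beta(38, 11).
Mode = (38−1)/(38+11−2) = 37/47 = 0.787.
Mean = 38/(38+11) = 38/49 = 0.776.
The mean is pulled below the mode by the posterior's left skew.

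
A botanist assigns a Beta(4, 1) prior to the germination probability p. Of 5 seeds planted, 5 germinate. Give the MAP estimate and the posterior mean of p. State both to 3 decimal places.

Posterior: Beta(4+5, 1+0) = Beta(9, 1).
Since β = 1 ≤ 1 and α > 1, the Beta density is monotone increasing on [0,1]; the mode is at 1.
Mean = 9/(9+1) = 0.900.

MAP: 1.000. Posterior mean: 0.900.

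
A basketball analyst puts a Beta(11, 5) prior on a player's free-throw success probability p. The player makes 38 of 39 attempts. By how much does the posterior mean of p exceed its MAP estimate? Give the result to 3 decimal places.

-0.015

Posterior: Beta(11+38, 5+1) = Beta(49, 6).
Mode = (49−1)/(49+6−2) = 48/53 = 0.906.
Mean = 49/(49+6) = 49/55 = 0.891.
Difference = 0.891 − 0.906 = -0.015.
Left-skewed posterior ⇒ mean < mode.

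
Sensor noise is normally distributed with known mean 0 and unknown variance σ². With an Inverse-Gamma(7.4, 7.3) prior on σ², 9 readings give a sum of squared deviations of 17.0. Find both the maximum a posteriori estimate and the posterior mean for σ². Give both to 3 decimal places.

MAP: 1.225. Posterior mean: 1.450.

Posterior: Inverse-Gamma(shape = 7.4+9/2 = 11.9, scale = 7.3+17.0/2 = 15.8).
Mode = β/(α+1) = 15.8/12.9 = 1.225.
Mean = β/(α−1) = 15.8/10.9 = 1.450.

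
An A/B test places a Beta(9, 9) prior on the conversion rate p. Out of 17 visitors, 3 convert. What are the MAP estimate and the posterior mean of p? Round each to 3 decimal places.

MAP: 0.333. Posterior mean: 0.343.

Posterior: Beta(9+3, 9+14) = Beta(12, 23).
Mode = (12−1)/(12+23−2) = 11/33 = 0.333.
Mean = 12/(12+23) = 12/35 = 0.343.
The mean is pulled above the mode by the posterior's right skew.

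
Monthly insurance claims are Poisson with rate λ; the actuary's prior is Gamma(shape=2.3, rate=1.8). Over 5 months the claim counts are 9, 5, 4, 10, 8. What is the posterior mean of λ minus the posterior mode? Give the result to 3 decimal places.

0.147

Σ counts = 36. Posterior: Gamma(shape = 2.3+36 = 38.3, rate = 1.8+5 = 6.8).
Mode = (α−1)/β = 37.3/6.8 = 5.485.
Mean = α/β = 38.3/6.8 = 5.632.
Difference = 5.632 − 5.485 = 0.147.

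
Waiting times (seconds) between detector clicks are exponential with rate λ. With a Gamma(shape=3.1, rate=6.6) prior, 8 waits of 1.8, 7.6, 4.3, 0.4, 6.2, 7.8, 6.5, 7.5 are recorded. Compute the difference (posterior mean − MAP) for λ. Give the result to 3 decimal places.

Σ times = 42.1. Posterior: Gamma(shape = 3.1+8 = 11.1, rate = 6.6+42.1 = 48.7).
Mode = (α−1)/β = 10.1/48.7 = 0.207.
Mean = α/β = 11.1/48.7 = 0.228.
Difference = 0.228 − 0.207 = 0.021.

0.021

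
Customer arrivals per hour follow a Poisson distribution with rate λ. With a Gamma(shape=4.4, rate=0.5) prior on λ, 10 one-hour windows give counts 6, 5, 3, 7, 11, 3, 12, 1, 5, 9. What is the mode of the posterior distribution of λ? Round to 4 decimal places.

Σ counts = 62. Posterior: Gamma(shape = 4.4+62 = 66.4, rate = 0.5+10 = 10.5).
Mode = (α−1)/β = 65.4/10.5 = 6.2286.
Mean = α/β = 66.4/10.5 = 6.3238.
This is the posterior mode — the MAP estimate.

6.2286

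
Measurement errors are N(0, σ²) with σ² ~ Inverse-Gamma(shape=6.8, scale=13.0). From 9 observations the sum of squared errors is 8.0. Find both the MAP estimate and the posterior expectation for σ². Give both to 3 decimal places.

MAP = 1.382, posterior mean = 1.650

Posterior: Inverse-Gamma(shape = 6.8+9/2 = 11.3, scale = 13.0+8.0/2 = 17.0).
Mode = β/(α+1) = 17.0/12.3 = 1.382.
Mean = β/(α−1) = 17.0/10.3 = 1.650.
Right-skewed posterior ⇒ mode < mean.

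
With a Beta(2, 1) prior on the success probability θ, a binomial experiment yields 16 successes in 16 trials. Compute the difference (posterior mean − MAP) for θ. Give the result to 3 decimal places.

Posterior: Beta(2+16, 1+0) = Beta(18, 1).
Since β = 1 ≤ 1 and α > 1, the Beta density is monotone increasing on [0,1]; the mode is at 1.
Mean = 18/(18+1) = 0.947.
Difference = 0.947 − 1.000 = -0.053.
The posterior is left-skewed, so the mode exceeds the mean.

-0.053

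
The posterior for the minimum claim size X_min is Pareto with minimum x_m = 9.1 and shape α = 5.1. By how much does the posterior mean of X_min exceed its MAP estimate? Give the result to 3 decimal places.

The Pareto density is strictly decreasing on [x_m, ∞), so the mode is x_m = 9.100.
Mean = α·x_m/(α−1) = 5.1·9.1/4.1 = 11.320.
Difference = 11.320 − 9.100 = 2.220.
Mean > mode: the posterior has a right tail.

2.220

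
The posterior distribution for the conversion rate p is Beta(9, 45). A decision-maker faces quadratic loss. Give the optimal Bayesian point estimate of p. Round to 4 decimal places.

Mode = (9−1)/(9+45−2) = 8/52 = 0.1538.
Mean = 9/(9+45) = 9/54 = 0.1667.
Quadratic loss ⇒ the optimal estimator is the posterior mean.

0.1667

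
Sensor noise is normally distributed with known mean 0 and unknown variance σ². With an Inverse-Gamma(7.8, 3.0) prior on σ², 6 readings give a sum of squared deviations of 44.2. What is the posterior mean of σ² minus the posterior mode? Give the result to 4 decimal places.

0.4341

Posterior: Inverse-Gamma(shape = 7.8+6/2 = 10.8, scale = 3.0+44.2/2 = 25.1).
Mode = β/(α+1) = 25.1/11.8 = 2.1271.
Mean = β/(α−1) = 25.1/9.8 = 2.5612.
Difference = 2.5612 − 2.1271 = 0.4341.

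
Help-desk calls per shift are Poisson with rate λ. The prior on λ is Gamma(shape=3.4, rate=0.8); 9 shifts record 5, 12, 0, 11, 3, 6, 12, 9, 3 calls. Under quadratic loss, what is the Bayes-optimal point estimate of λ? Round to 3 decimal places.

Σ counts = 61. Posterior: Gamma(shape = 3.4+61 = 64.4, rate = 0.8+9 = 9.8).
Mode = (α−1)/β = 63.4/9.8 = 6.469.
Mean = α/β = 64.4/9.8 = 6.571.
Quadratic loss ⇒ the optimal estimator is the posterior mean.

6.571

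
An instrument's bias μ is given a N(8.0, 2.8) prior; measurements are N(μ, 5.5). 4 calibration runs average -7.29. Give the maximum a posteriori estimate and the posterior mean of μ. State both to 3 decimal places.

MAP = -2.254; posterior mean = -2.254

Posterior for μ is Normal. Precision-weighted mean: (1/2.8·8.0 + 4/5.5·-7.29) / (1/2.8 + 4/5.5) = -2.254.
A Normal posterior is symmetric, so mode = mean.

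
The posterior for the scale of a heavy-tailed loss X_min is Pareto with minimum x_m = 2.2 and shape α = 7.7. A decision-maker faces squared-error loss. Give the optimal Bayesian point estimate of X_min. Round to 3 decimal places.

2.528

The Pareto density is strictly decreasing on [x_m, ∞), so the mode is x_m = 2.200.
Mean = α·x_m/(α−1) = 7.7·2.2/6.7 = 2.528.
Squared-error loss ⇒ the optimal estimator is the posterior mean.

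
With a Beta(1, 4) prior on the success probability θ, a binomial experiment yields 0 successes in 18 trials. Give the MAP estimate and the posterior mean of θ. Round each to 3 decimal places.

θ_MAP = 0.000, E[θ|data] = 0.043

Posterior: Beta(1+0, 4+18) = Beta(1, 22).
Since α = 1 ≤ 1 and β > 1, the Beta density is monotone decreasing on [0,1]; the mode is at 0.
Mean = 1/(1+22) = 0.043.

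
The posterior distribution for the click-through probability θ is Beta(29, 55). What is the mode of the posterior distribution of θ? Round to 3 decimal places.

Mode = (29−1)/(29+55−2) = 28/82 = 0.341.
Mean = 29/(29+55) = 29/84 = 0.345.
This is the posterior mode — the MAP estimate.

0.341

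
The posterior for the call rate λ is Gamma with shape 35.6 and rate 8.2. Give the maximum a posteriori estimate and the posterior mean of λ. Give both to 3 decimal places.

Mode = (α−1)/β = 34.6/8.2 = 4.220.
Mean = α/β = 35.6/8.2 = 4.341.

MAP: 4.220. Posterior mean: 4.341.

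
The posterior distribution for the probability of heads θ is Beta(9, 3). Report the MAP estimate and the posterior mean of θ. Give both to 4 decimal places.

Mode = (9−1)/(9+3−2) = 8/10 = 0.8000.
Mean = 9/(9+3) = 9/12 = 0.7500.

MAP = 0.8000, posterior mean = 0.7500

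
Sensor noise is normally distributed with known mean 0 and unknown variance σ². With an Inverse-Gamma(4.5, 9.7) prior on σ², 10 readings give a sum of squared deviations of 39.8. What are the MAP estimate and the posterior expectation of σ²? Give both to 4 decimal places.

Posterior: Inverse-Gamma(shape = 4.5+10/2 = 9.5, scale = 9.7+39.8/2 = 29.6).
Mode = β/(α+1) = 29.6/10.5 = 2.8190.
Mean = β/(α−1) = 29.6/8.5 = 3.4824.
The mean is pulled above the mode by the posterior's right skew.

MAP = 2.8190, posterior mean = 3.4824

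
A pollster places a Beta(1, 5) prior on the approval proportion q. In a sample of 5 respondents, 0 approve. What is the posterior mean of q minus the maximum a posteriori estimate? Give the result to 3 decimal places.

Posterior: Beta(1+0, 5+5) = Beta(1, 10).
Since α = 1 ≤ 1 and β > 1, the Beta density is monotone decreasing on [0,1]; the mode is at 0.
Mean = 1/(1+10) = 0.091.
Difference = 0.091 − 0.000 = 0.091.

0.091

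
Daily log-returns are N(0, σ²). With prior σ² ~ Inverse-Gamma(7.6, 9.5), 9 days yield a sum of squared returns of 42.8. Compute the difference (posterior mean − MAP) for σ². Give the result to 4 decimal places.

Posterior: Inverse-Gamma(shape = 7.6+9/2 = 12.1, scale = 9.5+42.8/2 = 30.9).
Mode = β/(α+1) = 30.9/13.1 = 2.3588.
Mean = β/(α−1) = 30.9/11.1 = 2.7838.
Difference = 2.7838 − 2.3588 = 0.4250.

0.4250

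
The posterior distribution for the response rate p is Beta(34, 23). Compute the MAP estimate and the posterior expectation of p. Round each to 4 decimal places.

Mode = (34−1)/(34+23−2) = 33/55 = 0.6000.
Mean = 34/(34+23) = 34/57 = 0.5965.
Mode > mean: the posterior has a left tail.

MAP = 0.6000; posterior mean = 0.5965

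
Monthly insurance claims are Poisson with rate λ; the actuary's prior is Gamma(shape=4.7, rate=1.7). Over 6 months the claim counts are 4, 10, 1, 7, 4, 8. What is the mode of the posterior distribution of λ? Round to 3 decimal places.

Σ counts = 34. Posterior: Gamma(shape = 4.7+34 = 38.7, rate = 1.7+6 = 7.7).
Mode = (α−1)/β = 37.7/7.7 = 4.896.
Mean = α/β = 38.7/7.7 = 5.026.
This is the posterior mode — the MAP estimate.

4.896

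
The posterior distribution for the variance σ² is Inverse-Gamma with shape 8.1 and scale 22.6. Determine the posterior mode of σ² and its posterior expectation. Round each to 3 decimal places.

σ²_MAP = 2.484, E[σ²|data] = 3.183

Mode = β/(α+1) = 22.6/9.1 = 2.484.
Mean = β/(α−1) = 22.6/7.1 = 3.183.
Mean > mode: the posterior has a right tail.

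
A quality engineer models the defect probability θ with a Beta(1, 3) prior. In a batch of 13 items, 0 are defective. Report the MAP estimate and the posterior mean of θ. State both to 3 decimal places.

Posterior: Beta(1+0, 3+13) = Beta(1, 16).
Since α = 1 ≤ 1 and β > 1, the Beta density is monotone decreasing on [0,1]; the mode is at 0.
Mean = 1/(1+16) = 0.059.

MAP = 0.000, posterior mean = 0.059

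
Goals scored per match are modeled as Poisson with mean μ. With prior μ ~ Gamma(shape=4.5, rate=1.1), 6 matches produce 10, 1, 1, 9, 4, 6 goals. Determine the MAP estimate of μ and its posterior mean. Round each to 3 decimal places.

MAP = 4.859, posterior mean = 5.000

Σ counts = 31. Posterior: Gamma(shape = 4.5+31 = 35.5, rate = 1.1+6 = 7.1).
Mode = (α−1)/β = 34.5/7.1 = 4.859.
Mean = α/β = 35.5/7.1 = 5.000.
The posterior is right-skewed, so the mean exceeds the mode.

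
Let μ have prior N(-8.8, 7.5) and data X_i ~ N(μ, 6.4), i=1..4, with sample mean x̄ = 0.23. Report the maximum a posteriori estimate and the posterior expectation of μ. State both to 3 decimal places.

Posterior for μ is Normal. Precision-weighted mean: (1/7.5·-8.8 + 4/6.4·0.23) / (1/7.5 + 4/6.4) = -1.358.
A Normal posterior is symmetric, so mode = mean.

MAP: -1.358. Posterior mean: -1.358.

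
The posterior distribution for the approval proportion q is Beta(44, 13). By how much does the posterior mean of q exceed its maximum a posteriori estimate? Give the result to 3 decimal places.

Mode = (44−1)/(44+13−2) = 43/55 = 0.782.
Mean = 44/(44+13) = 44/57 = 0.772.
Difference = 0.772 − 0.782 = -0.010.
The mean is pulled below the mode by the posterior's left skew.

-0.010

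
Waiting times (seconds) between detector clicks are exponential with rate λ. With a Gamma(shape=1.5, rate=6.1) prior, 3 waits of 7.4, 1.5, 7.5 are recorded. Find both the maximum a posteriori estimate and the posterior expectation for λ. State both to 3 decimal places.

MAP = 0.156, posterior mean = 0.200

Σ times = 16.4. Posterior: Gamma(shape = 1.5+3 = 4.5, rate = 6.1+16.4 = 22.5).
Mode = (α−1)/β = 3.5/22.5 = 0.156.
Mean = α/β = 4.5/22.5 = 0.200.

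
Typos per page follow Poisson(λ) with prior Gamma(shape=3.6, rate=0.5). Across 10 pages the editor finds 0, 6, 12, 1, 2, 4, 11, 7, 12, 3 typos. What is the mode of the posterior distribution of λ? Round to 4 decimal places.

Σ counts = 58. Posterior: Gamma(shape = 3.6+58 = 61.6, rate = 0.5+10 = 10.5).
Mode = (α−1)/β = 60.6/10.5 = 5.7714.
Mean = α/β = 61.6/10.5 = 5.8667.
This is the posterior mode — the MAP estimate.

5.7714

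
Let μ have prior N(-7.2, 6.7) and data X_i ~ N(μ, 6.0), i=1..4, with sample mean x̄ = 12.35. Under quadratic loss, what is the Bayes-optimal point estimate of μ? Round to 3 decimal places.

8.774

Posterior for μ is Normal. Precision-weighted mean: (1/6.7·-7.2 + 4/6.0·12.35) / (1/6.7 + 4/6.0) = 8.774.
A Normal posterior is symmetric, so mode = mean.
Quadratic loss ⇒ the optimal estimator is the posterior mean.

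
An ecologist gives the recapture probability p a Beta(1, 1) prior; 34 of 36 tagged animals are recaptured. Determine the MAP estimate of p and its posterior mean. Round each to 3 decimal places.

p_MAP = 0.944, E[p|data] = 0.921

Posterior: Beta(1+34, 1+2) = Beta(35, 3).
Mode = (35−1)/(35+3−2) = 34/36 = 0.944.
With a flat prior the MAP equals the MLE, 34/36.
Mean = 35/(35+3) = 35/38 = 0.921.
The posterior is left-skewed, so the mode exceeds the mean.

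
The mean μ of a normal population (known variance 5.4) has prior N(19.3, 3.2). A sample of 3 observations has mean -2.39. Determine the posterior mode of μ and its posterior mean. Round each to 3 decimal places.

μ_MAP = 5.418, E[μ|data] = 5.418

Posterior for μ is Normal. Precision-weighted mean: (1/3.2·19.3 + 3/5.4·-2.39) / (1/3.2 + 3/5.4) = 5.418.
A Normal posterior is symmetric, so mode = mean.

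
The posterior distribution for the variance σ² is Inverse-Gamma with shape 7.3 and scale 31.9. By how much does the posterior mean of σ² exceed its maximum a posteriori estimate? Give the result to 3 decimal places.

Mode = β/(α+1) = 31.9/8.3 = 3.843.
Mean = β/(α−1) = 31.9/6.3 = 5.063.
Difference = 5.063 − 3.843 = 1.220.

1.220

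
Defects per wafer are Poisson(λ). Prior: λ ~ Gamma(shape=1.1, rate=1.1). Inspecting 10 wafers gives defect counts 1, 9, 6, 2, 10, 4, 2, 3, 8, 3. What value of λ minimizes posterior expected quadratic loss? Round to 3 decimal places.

4.423

Σ counts = 48. Posterior: Gamma(shape = 1.1+48 = 49.1, rate = 1.1+10 = 11.1).
Mode = (α−1)/β = 48.1/11.1 = 4.333.
Mean = α/β = 49.1/11.1 = 4.423.
Quadratic loss ⇒ the optimal estimator is the posterior mean.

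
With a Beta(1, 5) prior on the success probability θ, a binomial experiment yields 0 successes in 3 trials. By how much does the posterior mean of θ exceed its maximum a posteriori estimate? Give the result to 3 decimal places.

Posterior: Beta(1+0, 5+3) = Beta(1, 8).
Since α = 1 ≤ 1 and β > 1, the Beta density is monotone decreasing on [0,1]; the mode is at 0.
Mean = 1/(1+8) = 0.111.
Difference = 0.111 − 0.000 = 0.111.

0.111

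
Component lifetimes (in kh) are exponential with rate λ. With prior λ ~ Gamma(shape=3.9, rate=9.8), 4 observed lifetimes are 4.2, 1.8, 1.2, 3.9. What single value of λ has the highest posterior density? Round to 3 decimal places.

Σ times = 11.1. Posterior: Gamma(shape = 3.9+4 = 7.9, rate = 9.8+11.1 = 20.9).
Mode = (α−1)/β = 6.9/20.9 = 0.330.
Mean = α/β = 7.9/20.9 = 0.378.
This is the posterior mode — the MAP estimate.

0.330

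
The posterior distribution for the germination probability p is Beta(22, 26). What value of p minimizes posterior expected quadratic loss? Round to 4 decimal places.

0.4583

Mode = (22−1)/(22+26−2) = 21/46 = 0.4565.
Mean = 22/(22+26) = 22/48 = 0.4583.
Quadratic loss ⇒ the optimal estimator is the posterior mean.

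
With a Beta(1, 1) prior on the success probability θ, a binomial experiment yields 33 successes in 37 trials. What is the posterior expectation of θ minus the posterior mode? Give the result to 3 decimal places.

Posterior: Beta(1+33, 1+4) = Beta(34, 5).
Mode = (34−1)/(34+5−2) = 33/37 = 0.892.
Mean = 34/(34+5) = 34/39 = 0.872.
Difference = 0.872 − 0.892 = -0.020.

-0.020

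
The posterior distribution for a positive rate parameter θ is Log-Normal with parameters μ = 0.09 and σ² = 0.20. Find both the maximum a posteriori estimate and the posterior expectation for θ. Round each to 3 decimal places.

MAP = 0.896; posterior mean = 1.209

Mode = exp(μ − σ²) = exp(-0.11) = 0.896.
Mean = exp(μ + σ²/2) = exp(0.190) = 1.209.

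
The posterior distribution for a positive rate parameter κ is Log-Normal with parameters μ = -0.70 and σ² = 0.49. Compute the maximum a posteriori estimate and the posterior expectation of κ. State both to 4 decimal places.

MAP = 0.3042, posterior mean = 0.6344

Mode = exp(μ − σ²) = exp(-1.19) = 0.3042.
Mean = exp(μ + σ²/2) = exp(-0.455) = 0.6344.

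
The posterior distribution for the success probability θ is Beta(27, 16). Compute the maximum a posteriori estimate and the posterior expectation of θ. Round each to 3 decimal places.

Mode = (27−1)/(27+16−2) = 26/41 = 0.634.
Mean = 27/(27+16) = 27/43 = 0.628.
Mode > mean: the posterior has a left tail.

MAP: 0.634. Posterior mean: 0.628.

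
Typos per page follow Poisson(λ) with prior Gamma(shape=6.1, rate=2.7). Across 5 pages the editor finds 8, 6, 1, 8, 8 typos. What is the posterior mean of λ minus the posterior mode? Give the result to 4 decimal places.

0.1299

Σ counts = 31. Posterior: Gamma(shape = 6.1+31 = 37.1, rate = 2.7+5 = 7.7).
Mode = (α−1)/β = 36.1/7.7 = 4.6883.
Mean = α/β = 37.1/7.7 = 4.8182.
Difference = 4.8182 − 4.6883 = 0.1299.
Mean > mode: the posterior has a right tail.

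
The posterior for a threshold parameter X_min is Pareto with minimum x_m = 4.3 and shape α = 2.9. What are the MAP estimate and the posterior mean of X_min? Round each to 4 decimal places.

MAP: 4.3000. Posterior mean: 6.5632.

The Pareto density is strictly decreasing on [x_m, ∞), so the mode is x_m = 4.3000.
Mean = α·x_m/(α−1) = 2.9·4.3/1.9 = 6.5632.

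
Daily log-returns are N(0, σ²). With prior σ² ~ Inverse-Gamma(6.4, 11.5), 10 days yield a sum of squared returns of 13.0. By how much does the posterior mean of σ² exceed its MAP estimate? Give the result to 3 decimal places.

0.279

Posterior: Inverse-Gamma(shape = 6.4+10/2 = 11.4, scale = 11.5+13.0/2 = 18.0).
Mode = β/(α+1) = 18.0/12.4 = 1.452.
Mean = β/(α−1) = 18.0/10.4 = 1.731.
Difference = 1.731 − 1.452 = 0.279.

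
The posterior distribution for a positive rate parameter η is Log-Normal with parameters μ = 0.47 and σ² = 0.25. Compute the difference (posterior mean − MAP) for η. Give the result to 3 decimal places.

0.567

Mode = exp(μ − σ²) = exp(0.22) = 1.246.
Mean = exp(μ + σ²/2) = exp(0.595) = 1.813.
Difference = 1.813 − 1.246 = 0.567.
Right-skewed posterior ⇒ mode < mean.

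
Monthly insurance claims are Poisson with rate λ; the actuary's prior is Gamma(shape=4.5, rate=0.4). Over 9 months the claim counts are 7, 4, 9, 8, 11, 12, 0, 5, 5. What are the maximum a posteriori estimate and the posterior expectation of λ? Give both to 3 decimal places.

MAP = 6.862; posterior mean = 6.968

Σ counts = 61. Posterior: Gamma(shape = 4.5+61 = 65.5, rate = 0.4+9 = 9.4).
Mode = (α−1)/β = 64.5/9.4 = 6.862.
Mean = α/β = 65.5/9.4 = 6.968.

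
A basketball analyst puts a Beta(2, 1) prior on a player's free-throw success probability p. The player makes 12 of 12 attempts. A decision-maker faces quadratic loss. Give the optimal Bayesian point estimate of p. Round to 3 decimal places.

0.933

Posterior: Beta(2+12, 1+0) = Beta(14, 1).
Since β = 1 ≤ 1 and α > 1, the Beta density is monotone increasing on [0,1]; the mode is at 1.
Mean = 14/(14+1) = 0.933.
Quadratic loss ⇒ the optimal estimator is the posterior mean.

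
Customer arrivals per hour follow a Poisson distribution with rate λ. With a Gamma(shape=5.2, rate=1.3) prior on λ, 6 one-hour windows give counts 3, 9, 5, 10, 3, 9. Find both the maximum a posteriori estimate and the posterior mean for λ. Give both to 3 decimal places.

Σ counts = 39. Posterior: Gamma(shape = 5.2+39 = 44.2, rate = 1.3+6 = 7.3).
Mode = (α−1)/β = 43.2/7.3 = 5.918.
Mean = α/β = 44.2/7.3 = 6.055.

MAP = 5.918; posterior mean = 6.055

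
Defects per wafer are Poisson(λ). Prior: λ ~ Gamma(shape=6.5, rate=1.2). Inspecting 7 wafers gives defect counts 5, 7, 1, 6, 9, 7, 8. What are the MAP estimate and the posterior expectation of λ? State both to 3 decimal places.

Σ counts = 43. Posterior: Gamma(shape = 6.5+43 = 49.5, rate = 1.2+7 = 8.2).
Mode = (α−1)/β = 48.5/8.2 = 5.915.
Mean = α/β = 49.5/8.2 = 6.037.

MAP estimate = 5.915, posterior expectation = 6.037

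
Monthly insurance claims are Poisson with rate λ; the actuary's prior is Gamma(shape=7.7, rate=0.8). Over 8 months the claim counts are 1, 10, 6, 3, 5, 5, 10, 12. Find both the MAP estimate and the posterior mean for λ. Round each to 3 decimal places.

Σ counts = 52. Posterior: Gamma(shape = 7.7+52 = 59.7, rate = 0.8+8 = 8.8).
Mode = (α−1)/β = 58.7/8.8 = 6.670.
Mean = α/β = 59.7/8.8 = 6.784.
Right-skewed posterior ⇒ mode < mean.

MAP = 6.670, posterior mean = 6.784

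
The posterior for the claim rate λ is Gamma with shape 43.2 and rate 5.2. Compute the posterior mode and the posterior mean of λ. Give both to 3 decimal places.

MAP = 8.115; posterior mean = 8.308

Mode = (α−1)/β = 42.2/5.2 = 8.115.
Mean = α/β = 43.2/5.2 = 8.308.
Mean > mode: the posterior has a right tail.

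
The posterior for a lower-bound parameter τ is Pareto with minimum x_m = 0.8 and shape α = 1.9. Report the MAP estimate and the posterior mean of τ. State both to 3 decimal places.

MAP = 0.800; posterior mean = 1.689

The Pareto density is strictly decreasing on [x_m, ∞), so the mode is x_m = 0.800.
Mean = α·x_m/(α−1) = 1.9·0.8/0.9 = 1.689.
Mean > mode: the posterior has a right tail.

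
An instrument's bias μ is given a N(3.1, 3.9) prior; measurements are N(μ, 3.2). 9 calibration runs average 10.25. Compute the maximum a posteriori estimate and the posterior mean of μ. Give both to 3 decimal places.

Posterior for μ is Normal. Precision-weighted mean: (1/3.9·3.1 + 9/3.2·10.25) / (1/3.9 + 9/3.2) = 9.653.
A Normal posterior is symmetric, so mode = mean.

MAP = 9.653, posterior mean = 9.653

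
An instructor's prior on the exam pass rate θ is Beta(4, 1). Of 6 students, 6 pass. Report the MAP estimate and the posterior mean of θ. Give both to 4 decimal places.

Posterior: Beta(4+6, 1+0) = Beta(10, 1).
Since β = 1 ≤ 1 and α > 1, the Beta density is monotone increasing on [0,1]; the mode is at 1.
Mean = 10/(10+1) = 0.9091.

MAP = 1.0000, posterior mean = 0.9091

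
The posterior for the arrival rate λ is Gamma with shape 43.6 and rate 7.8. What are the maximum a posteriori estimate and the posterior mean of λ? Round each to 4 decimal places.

Mode = (α−1)/β = 42.6/7.8 = 5.4615.
Mean = α/β = 43.6/7.8 = 5.5897.
The mean is pulled above the mode by the posterior's right skew.

MAP: 5.4615. Posterior mean: 5.5897.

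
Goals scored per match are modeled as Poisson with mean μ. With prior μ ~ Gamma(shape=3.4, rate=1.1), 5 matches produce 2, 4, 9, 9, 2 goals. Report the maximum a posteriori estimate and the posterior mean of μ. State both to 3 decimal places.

Σ counts = 26. Posterior: Gamma(shape = 3.4+26 = 29.4, rate = 1.1+5 = 6.1).
Mode = (α−1)/β = 28.4/6.1 = 4.656.
Mean = α/β = 29.4/6.1 = 4.820.
The mean is pulled above the mode by the posterior's right skew.

μ_MAP = 4.656, E[μ|data] = 4.820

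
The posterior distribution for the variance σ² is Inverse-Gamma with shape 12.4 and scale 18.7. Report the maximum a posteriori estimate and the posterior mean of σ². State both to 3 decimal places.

Mode = β/(α+1) = 18.7/13.4 = 1.396.
Mean = β/(α−1) = 18.7/11.4 = 1.640.
The mean is pulled above the mode by the posterior's right skew.

MAP = 1.396, posterior mean = 1.640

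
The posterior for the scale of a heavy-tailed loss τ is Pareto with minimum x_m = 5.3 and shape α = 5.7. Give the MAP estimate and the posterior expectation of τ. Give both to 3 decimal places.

The Pareto density is strictly decreasing on [x_m, ∞), so the mode is x_m = 5.300.
Mean = α·x_m/(α−1) = 5.7·5.3/4.7 = 6.428.
The posterior is right-skewed, so the mean exceeds the mode.

MAP estimate = 5.300, posterior expectation = 6.428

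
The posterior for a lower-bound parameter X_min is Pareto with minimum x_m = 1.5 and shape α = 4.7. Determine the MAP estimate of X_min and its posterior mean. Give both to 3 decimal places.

The Pareto density is strictly decreasing on [x_m, ∞), so the mode is x_m = 1.500.
Mean = α·x_m/(α−1) = 4.7·1.5/3.7 = 1.905.

X_min_MAP = 1.500, E[X_min|data] = 1.905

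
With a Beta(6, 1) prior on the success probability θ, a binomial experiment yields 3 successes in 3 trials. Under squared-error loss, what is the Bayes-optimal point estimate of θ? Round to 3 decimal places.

0.900

Posterior: Beta(6+3, 1+0) = Beta(9, 1).
Since β = 1 ≤ 1 and α > 1, the Beta density is monotone increasing on [0,1]; the mode is at 1.
Mean = 9/(9+1) = 0.900.
Squared-error loss ⇒ the optimal estimator is the posterior mean.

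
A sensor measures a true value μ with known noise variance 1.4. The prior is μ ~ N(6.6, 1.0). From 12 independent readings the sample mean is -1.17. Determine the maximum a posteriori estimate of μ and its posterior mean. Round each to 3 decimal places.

Posterior for μ is Normal. Precision-weighted mean: (1/1.0·6.6 + 12/1.4·-1.17) / (1/1.0 + 12/1.4) = -0.358.
A Normal posterior is symmetric, so mode = mean.

MAP = -0.358, posterior mean = -0.358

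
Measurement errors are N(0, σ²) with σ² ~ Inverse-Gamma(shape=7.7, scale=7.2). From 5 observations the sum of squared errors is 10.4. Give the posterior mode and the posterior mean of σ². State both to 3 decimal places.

Posterior: Inverse-Gamma(shape = 7.7+5/2 = 10.2, scale = 7.2+10.4/2 = 12.4).
Mode = β/(α+1) = 12.4/11.2 = 1.107.
Mean = β/(α−1) = 12.4/9.2 = 1.348.

MAP = 1.107, posterior mean = 1.348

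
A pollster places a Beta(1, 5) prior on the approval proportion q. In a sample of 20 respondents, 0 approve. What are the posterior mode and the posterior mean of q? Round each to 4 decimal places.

Posterior: Beta(1+0, 5+20) = Beta(1, 25).
Since α = 1 ≤ 1 and β > 1, the Beta density is monotone decreasing on [0,1]; the mode is at 0.
Mean = 1/(1+25) = 0.0385.

MAP = 0.0000, posterior mean = 0.0385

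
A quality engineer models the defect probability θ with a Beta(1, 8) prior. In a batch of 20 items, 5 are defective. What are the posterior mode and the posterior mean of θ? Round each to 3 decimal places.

Posterior: Beta(1+5, 8+15) = Beta(6, 23).
Mode = (6−1)/(6+23−2) = 5/27 = 0.185.
Mean = 6/(6+23) = 6/29 = 0.207.
The posterior is right-skewed, so the mean exceeds the mode.

MAP = 0.185; posterior mean = 0.207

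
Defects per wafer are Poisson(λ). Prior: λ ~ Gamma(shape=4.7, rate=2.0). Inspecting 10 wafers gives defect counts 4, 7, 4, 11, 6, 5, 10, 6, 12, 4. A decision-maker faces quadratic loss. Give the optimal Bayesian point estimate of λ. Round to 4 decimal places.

6.1417

Σ counts = 69. Posterior: Gamma(shape = 4.7+69 = 73.7, rate = 2.0+10 = 12.0).
Mode = (α−1)/β = 72.7/12.0 = 6.0583.
Mean = α/β = 73.7/12.0 = 6.1417.
Quadratic loss ⇒ the optimal estimator is the posterior mean.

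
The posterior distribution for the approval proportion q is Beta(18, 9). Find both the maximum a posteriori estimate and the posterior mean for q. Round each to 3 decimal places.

Mode = (18−1)/(18+9−2) = 17/25 = 0.680.
Mean = 18/(18+9) = 18/27 = 0.667.

maximum a posteriori estimate = 0.680, posterior mean = 0.667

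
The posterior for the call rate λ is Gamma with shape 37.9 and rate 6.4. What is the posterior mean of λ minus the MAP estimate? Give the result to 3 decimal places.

0.156

Mode = (α−1)/β = 36.9/6.4 = 5.766.
Mean = α/β = 37.9/6.4 = 5.922.
Difference = 5.922 − 5.766 = 0.156.
The mean is pulled above the mode by the posterior's right skew.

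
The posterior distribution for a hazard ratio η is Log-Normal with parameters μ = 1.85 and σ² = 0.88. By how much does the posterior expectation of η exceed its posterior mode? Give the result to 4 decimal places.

7.2370

Mode = exp(μ − σ²) = exp(0.97) = 2.6379.
Mean = exp(μ + σ²/2) = exp(2.290) = 9.8749.
Difference = 9.8749 − 2.6379 = 7.2370.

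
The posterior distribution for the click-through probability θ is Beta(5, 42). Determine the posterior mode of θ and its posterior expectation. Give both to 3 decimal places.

Mode = (5−1)/(5+42−2) = 4/45 = 0.089.
Mean = 5/(5+42) = 5/47 = 0.106.

MAP: 0.089. Posterior mean: 0.106.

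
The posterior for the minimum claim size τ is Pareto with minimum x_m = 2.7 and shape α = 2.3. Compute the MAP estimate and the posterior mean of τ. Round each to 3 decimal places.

The Pareto density is strictly decreasing on [x_m, ∞), so the mode is x_m = 2.700.
Mean = α·x_m/(α−1) = 2.3·2.7/1.3 = 4.777.

MAP: 2.700. Posterior mean: 4.777.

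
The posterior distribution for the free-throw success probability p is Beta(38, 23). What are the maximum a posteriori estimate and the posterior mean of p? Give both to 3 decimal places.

MAP = 0.627, posterior mean = 0.623

Mode = (38−1)/(38+23−2) = 37/59 = 0.627.
Mean = 38/(38+23) = 38/61 = 0.623.
The posterior is left-skewed, so the mode exceeds the mean.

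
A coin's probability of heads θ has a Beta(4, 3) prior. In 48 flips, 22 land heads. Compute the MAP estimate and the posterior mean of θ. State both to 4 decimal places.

Posterior: Beta(4+22, 3+26) = Beta(26, 29).
Mode = (26−1)/(26+29−2) = 25/53 = 0.4717.
Mean = 26/(26+29) = 26/55 = 0.4727.
The mean is pulled above the mode by the posterior's right skew.

MAP = 0.4717; posterior mean = 0.4727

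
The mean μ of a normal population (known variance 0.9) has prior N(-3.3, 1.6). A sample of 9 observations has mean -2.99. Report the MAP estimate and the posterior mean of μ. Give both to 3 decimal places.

Posterior for μ is Normal. Precision-weighted mean: (1/1.6·-3.3 + 9/0.9·-2.99) / (1/1.6 + 9/0.9) = -3.008.
A Normal posterior is symmetric, so mode = mean.

μ_MAP = -3.008, E[μ|data] = -3.008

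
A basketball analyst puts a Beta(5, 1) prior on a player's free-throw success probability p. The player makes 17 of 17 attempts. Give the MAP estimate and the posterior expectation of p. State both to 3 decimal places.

MAP: 1.000. Posterior mean: 0.957.

Posterior: Beta(5+17, 1+0) = Beta(22, 1).
Since β = 1 ≤ 1 and α > 1, the Beta density is monotone increasing on [0,1]; the mode is at 1.
Mean = 22/(22+1) = 0.957.
The mean is pulled below the mode by the posterior's left skew.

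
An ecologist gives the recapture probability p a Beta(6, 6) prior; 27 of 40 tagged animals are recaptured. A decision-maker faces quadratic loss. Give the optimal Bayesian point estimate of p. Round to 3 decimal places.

0.635

Posterior: Beta(6+27, 6+13) = Beta(33, 19).
Mode = (33−1)/(33+19−2) = 32/50 = 0.640.
Mean = 33/(33+19) = 33/52 = 0.635.
Quadratic loss ⇒ the optimal estimator is the posterior mean.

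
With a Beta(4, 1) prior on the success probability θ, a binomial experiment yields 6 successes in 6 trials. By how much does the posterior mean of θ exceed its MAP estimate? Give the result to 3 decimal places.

-0.091

Posterior: Beta(4+6, 1+0) = Beta(10, 1).
Since β = 1 ≤ 1 and α > 1, the Beta density is monotone increasing on [0,1]; the mode is at 1.
Mean = 10/(10+1) = 0.909.
Difference = 0.909 − 1.000 = -0.091.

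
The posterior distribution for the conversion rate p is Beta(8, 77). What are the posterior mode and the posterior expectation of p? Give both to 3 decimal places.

MAP: 0.084. Posterior mean: 0.094.

Mode = (8−1)/(8+77−2) = 7/83 = 0.084.
Mean = 8/(8+77) = 8/85 = 0.094.
The posterior is right-skewed, so the mean exceeds the mode.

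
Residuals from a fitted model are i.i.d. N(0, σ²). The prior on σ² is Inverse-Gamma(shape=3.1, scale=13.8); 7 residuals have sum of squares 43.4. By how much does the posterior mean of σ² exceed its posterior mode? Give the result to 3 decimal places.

Posterior: Inverse-Gamma(shape = 3.1+7/2 = 6.6, scale = 13.8+43.4/2 = 35.5).
Mode = β/(α+1) = 35.5/7.6 = 4.671.
Mean = β/(α−1) = 35.5/5.6 = 6.339.
Difference = 6.339 − 4.671 = 1.668.

1.668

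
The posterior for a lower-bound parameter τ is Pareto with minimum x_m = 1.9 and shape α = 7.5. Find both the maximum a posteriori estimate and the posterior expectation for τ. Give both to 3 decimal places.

τ_MAP = 1.900, E[τ|data] = 2.192

The Pareto density is strictly decreasing on [x_m, ∞), so the mode is x_m = 1.900.
Mean = α·x_m/(α−1) = 7.5·1.9/6.5 = 2.192.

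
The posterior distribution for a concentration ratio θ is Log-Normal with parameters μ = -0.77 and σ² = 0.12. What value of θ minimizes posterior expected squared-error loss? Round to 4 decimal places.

0.4916

Mode = exp(μ − σ²) = exp(-0.89) = 0.4107.
Mean = exp(μ + σ²/2) = exp(-0.710) = 0.4916.
Squared-error loss ⇒ the optimal estimator is the posterior mean.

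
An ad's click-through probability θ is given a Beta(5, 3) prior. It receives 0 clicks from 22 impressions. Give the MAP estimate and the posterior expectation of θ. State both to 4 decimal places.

MAP = 0.1429; posterior mean = 0.1667

Posterior: Beta(5+0, 3+22) = Beta(5, 25).
Mode = (5−1)/(5+25−2) = 4/28 = 0.1429.
Mean = 5/(5+25) = 5/30 = 0.1667.
Mean > mode: the posterior has a right tail.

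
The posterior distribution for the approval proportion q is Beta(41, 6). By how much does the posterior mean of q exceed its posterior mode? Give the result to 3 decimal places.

Mode = (41−1)/(41+6−2) = 40/45 = 0.889.
Mean = 41/(41+6) = 41/47 = 0.872.
Difference = 0.872 − 0.889 = -0.017.
Mode > mean: the posterior has a left tail.

-0.017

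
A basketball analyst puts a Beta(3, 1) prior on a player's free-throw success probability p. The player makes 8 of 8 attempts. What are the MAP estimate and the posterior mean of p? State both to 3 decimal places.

MAP = 1.000; posterior mean = 0.917

Posterior: Beta(3+8, 1+0) = Beta(11, 1).
Since β = 1 ≤ 1 and α > 1, the Beta density is monotone increasing on [0,1]; the mode is at 1.
Mean = 11/(11+1) = 0.917.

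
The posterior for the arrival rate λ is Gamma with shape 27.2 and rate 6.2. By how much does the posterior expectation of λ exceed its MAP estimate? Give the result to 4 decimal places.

0.1613

Mode = (α−1)/β = 26.2/6.2 = 4.2258.
Mean = α/β = 27.2/6.2 = 4.3871.
Difference = 4.3871 − 4.2258 = 0.1613.
The mean is pulled above the mode by the posterior's right skew.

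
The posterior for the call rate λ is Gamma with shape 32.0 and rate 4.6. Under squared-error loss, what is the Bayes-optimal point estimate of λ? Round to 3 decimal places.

6.957

Mode = (α−1)/β = 31.0/4.6 = 6.739.
Mean = α/β = 32.0/4.6 = 6.957.
Squared-error loss ⇒ the optimal estimator is the posterior mean.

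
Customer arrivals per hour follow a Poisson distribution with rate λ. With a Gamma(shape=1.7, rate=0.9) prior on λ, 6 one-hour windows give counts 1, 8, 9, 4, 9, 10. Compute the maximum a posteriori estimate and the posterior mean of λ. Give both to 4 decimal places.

λ_MAP = 6.0435, E[λ|data] = 6.1884

Σ counts = 41. Posterior: Gamma(shape = 1.7+41 = 42.7, rate = 0.9+6 = 6.9).
Mode = (α−1)/β = 41.7/6.9 = 6.0435.
Mean = α/β = 42.7/6.9 = 6.1884.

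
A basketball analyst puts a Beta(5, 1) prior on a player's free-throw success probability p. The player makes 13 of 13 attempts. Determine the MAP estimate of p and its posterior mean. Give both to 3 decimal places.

MAP estimate = 1.000, posterior mean = 0.947

Posterior: Beta(5+13, 1+0) = Beta(18, 1).
Since β = 1 ≤ 1 and α > 1, the Beta density is monotone increasing on [0,1]; the mode is at 1.
Mean = 18/(18+1) = 0.947.
The posterior is left-skewed, so the mode exceeds the mean.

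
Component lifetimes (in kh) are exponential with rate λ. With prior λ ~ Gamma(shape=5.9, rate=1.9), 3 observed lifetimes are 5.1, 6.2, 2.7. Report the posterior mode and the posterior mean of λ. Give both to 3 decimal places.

MAP = 0.497; posterior mean = 0.560

Σ times = 14.0. Posterior: Gamma(shape = 5.9+3 = 8.9, rate = 1.9+14.0 = 15.9).
Mode = (α−1)/β = 7.9/15.9 = 0.497.
Mean = α/β = 8.9/15.9 = 0.560.
The posterior is right-skewed, so the mean exceeds the mode.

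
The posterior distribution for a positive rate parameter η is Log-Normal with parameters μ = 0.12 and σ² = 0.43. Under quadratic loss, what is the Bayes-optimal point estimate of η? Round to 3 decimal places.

1.398

Mode = exp(μ − σ²) = exp(-0.31) = 0.733.
Mean = exp(μ + σ²/2) = exp(0.335) = 1.398.
Quadratic loss ⇒ the optimal estimator is the posterior mean.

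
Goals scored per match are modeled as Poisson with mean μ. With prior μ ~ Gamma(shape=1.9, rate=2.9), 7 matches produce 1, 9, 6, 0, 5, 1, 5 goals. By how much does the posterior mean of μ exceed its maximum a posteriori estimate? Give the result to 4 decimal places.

Σ counts = 27. Posterior: Gamma(shape = 1.9+27 = 28.9, rate = 2.9+7 = 9.9).
Mode = (α−1)/β = 27.9/9.9 = 2.8182.
Mean = α/β = 28.9/9.9 = 2.9192.
Difference = 2.9192 − 2.8182 = 0.1010.

0.1010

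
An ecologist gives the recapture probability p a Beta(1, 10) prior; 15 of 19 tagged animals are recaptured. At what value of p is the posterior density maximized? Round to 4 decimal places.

Posterior: Beta(1+15, 10+4) = Beta(16, 14).
Mode = (16−1)/(16+14−2) = 15/28 = 0.5357.
Mean = 16/(16+14) = 16/30 = 0.5333.
This is the posterior mode — the MAP estimate.

0.5357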